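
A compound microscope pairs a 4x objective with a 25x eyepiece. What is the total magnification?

100

The overall magnification of a compound microscope is the product of the objective and eyepiece magnifications:
M = M_obj x M_eye = 4 x 25 = 100.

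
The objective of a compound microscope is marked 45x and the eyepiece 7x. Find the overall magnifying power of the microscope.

315

The overall magnification of a compound microscope is the product of the objective and eyepiece magnifications:
M = M_obj x M_eye = 45 x 7 = 315.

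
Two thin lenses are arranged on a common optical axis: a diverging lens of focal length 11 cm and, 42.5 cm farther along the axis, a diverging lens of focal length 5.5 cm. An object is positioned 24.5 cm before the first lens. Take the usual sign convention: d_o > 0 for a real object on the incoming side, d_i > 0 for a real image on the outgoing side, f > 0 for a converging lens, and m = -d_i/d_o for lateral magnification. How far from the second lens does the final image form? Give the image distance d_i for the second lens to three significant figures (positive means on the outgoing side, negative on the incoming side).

-4.96 cm

First lens: d_i1 = 1/(1/(-11) - 1/24.5) = -7.592 cm.
The intermediate image is virtual, 7.592 cm to the left of lens 1, so d_o2 = L - d_i1 = 42.5 - (-7.592) = 50.092 cm.
Second lens: d_i2 = 1/(1/(-5.5) - 1/(50.092)) = -4.956 cm.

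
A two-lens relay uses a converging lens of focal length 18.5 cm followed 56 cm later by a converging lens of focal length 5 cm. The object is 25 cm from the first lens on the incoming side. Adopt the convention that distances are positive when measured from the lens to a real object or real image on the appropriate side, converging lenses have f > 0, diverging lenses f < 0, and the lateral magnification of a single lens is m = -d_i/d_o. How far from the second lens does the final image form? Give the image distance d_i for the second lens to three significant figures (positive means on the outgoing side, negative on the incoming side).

First lens: d_i1 = 1/(1/18.5 - 1/25) = 71.154 cm.
This image would form 71.154 cm past lens 1, i.e. 15.154 cm beyond lens 2, so it is a virtual object for lens 2: d_o2 = 56 - 71.154 = -15.154 cm.
Second lens: d_i2 = 1/(1/5 - 1/(-15.154)) = 3.760 cm.

3.76 cm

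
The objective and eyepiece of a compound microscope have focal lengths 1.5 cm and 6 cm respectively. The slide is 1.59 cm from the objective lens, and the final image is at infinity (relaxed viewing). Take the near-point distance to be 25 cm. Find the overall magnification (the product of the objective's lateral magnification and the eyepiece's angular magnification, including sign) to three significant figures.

Objective: 1/d_i = 1/f_obj - 1/d_o = 1/1.5 - 1/1.59 = 0.03774 cm^-1, so d_i = 26.500 cm.
m_obj = -d_i/d_o = -26.500/1.59 = -16.667.
Eyepiece angular magnification (image at infinity): M_eye = D/f_e = 25/6 = 4.167.
Overall M = m_obj x M_eye = (-16.667)(4.167) = -69.44.

-69.4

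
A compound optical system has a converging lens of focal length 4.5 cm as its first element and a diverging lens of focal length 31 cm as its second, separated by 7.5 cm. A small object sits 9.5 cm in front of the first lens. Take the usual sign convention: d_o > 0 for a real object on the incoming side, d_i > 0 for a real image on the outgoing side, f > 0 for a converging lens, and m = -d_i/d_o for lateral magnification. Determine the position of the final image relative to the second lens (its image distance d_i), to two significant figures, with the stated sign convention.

Applying the thin-lens equation to the first lens, 1/4.5 = 1/9.5 + 1/d_i1, which gives d_i1 = 8.550 cm.
This image would form 8.550 cm past lens 1, i.e. 1.050 cm beyond lens 2, so it is a virtual object for lens 2: d_o2 = 7.5 - 8.550 = -1.050 cm.
Applying the thin-lens equation again with f_2 = -31 cm and d_o2 = -1.050 cm gives d_i2 = 1.087 cm.

1.1 cm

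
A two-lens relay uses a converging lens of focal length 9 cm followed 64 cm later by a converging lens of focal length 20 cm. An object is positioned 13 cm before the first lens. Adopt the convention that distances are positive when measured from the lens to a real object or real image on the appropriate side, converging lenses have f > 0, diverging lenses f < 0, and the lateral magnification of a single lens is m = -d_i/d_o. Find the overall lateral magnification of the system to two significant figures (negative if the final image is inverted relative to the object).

3.1

Lens 1: 1/d_i1 = 1/f_1 - 1/d_o1 = 1/9 - 1/13 = 0.03419 cm^-1, so d_i1 = 29.250 cm.
m_1 = -(29.250)/13 = -2.2500.
That image sits 34.750 cm in front of the second lens, so d_o2 = 34.750 cm.
Lens 2: 1/d_i2 = 1/f_2 - 1/d_o2 = 1/20 - 1/(34.750) = 0.02122 cm^-1, so d_i2 = 47.119 cm.
m_2 = -(47.119)/(34.750) = -1.3559.
Total m = m_1 x m_2 = (-2.2500)(-1.3559) = 3.0508.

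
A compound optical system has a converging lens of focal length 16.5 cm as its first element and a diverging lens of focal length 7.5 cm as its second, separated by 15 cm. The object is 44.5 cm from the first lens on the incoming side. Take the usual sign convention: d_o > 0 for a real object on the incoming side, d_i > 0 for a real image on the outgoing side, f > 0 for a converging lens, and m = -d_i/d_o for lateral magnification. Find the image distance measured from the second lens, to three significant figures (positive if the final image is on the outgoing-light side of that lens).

Applying the thin-lens equation to the first lens, 1/16.5 = 1/44.5 + 1/d_i1, which gives d_i1 = 26.223 cm.
Since 26.223 cm > 15 cm, the first image lies past the second lens and serves as a virtual object: d_o2 = L - d_i1 = -11.223 cm.
Applying the thin-lens equation again with f_2 = -7.5 cm and d_o2 = -11.223 cm gives d_i2 = -22.608 cm.

-22.6 cm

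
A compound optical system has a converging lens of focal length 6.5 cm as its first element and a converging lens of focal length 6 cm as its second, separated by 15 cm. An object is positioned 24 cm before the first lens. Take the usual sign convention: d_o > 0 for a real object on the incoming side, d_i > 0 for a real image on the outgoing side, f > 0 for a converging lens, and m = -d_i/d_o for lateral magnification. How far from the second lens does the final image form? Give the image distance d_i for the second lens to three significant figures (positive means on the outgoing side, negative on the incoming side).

First lens: d_i1 = 1/(1/6.5 - 1/24) = 8.914 cm.
The intermediate image is 8.914 cm to the right of lens 1, so d_o2 = L - d_i1 = 15 - 8.914 = 6.086 cm.
Second lens: d_i2 = 1/(1/6 - 1/(6.086)) = 426.000 cm.

426 cm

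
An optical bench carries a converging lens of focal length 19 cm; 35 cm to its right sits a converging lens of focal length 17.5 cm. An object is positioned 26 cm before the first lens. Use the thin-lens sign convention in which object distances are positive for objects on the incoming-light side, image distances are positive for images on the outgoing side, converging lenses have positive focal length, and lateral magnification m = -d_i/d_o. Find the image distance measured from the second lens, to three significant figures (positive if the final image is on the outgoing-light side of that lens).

First lens: d_i1 = 1/(1/19 - 1/26) = 70.571 cm.
This image would form 70.571 cm past lens 1, i.e. 35.571 cm beyond lens 2, so it is a virtual object for lens 2: d_o2 = 35 - 70.571 = -35.571 cm.
Second lens: d_i2 = 1/(1/17.5 - 1/(-35.571)) = 11.729 cm.

11.7 cm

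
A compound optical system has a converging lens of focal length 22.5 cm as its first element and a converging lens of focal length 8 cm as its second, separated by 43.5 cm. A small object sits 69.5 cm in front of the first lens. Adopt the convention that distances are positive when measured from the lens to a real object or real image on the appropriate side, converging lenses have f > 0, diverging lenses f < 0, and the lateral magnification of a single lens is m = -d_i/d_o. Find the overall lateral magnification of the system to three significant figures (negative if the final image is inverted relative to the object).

First lens: d_i1 = 1/(1/22.5 - 1/69.5) = 33.271 cm.
m_1 = -(33.271)/69.5 = -0.4787.
The intermediate image is 33.271 cm to the right of lens 1, so d_o2 = L - d_i1 = 43.5 - 33.271 = 10.229 cm.
Second lens: d_i2 = 1/(1/8 - 1/(10.229)) = 36.716 cm.
m_2 = -(36.716)/(10.229) = -3.5895.
Total m = m_1 x m_2 = (-0.4787)(-3.5895) = 1.7184.

1.72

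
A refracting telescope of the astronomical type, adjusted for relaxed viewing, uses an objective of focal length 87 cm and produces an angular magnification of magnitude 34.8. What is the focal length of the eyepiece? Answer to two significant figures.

|M| = f_obj/f_eye, so f_eye = f_obj/|M| = 87/34.8 = 2.500 cm.

2.5 cm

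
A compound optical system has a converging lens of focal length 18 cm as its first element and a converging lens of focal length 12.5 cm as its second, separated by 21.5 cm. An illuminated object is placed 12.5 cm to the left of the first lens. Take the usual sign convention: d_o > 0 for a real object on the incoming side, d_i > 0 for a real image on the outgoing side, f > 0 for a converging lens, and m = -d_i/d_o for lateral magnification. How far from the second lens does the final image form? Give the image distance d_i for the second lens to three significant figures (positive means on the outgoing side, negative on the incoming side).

15.6 cm

Applying the thin-lens equation to the first lens, 1/18 = 1/12.5 + 1/d_i1, which gives d_i1 = -40.909 cm.
The intermediate image is virtual, 40.909 cm to the left of lens 1, so d_o2 = L - d_i1 = 21.5 - (-40.909) = 62.409 cm.
Applying the thin-lens equation again with f_2 = 12.5 cm and d_o2 = 62.409 cm gives d_i2 = 15.631 cm.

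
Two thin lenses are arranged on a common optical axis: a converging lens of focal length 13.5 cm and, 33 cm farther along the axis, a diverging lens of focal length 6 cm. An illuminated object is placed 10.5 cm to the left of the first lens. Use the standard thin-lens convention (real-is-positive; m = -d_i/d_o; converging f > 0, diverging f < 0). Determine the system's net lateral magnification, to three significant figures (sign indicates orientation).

Lens 1: 1/d_i1 = 1/f_1 - 1/d_o1 = 1/13.5 - 1/10.5 = -0.02116 cm^-1, so d_i1 = -47.250 cm.
m_1 = -(-47.250)/10.5 = 4.5000.
The intermediate image is virtual, 47.250 cm to the left of lens 1, so d_o2 = L - d_i1 = 33 - (-47.250) = 80.250 cm.
Lens 2: 1/d_i2 = 1/f_2 - 1/d_o2 = 1/(-6) - 1/(80.250) = -0.17913 cm^-1, so d_i2 = -5.583 cm.
m_2 = -(-5.583)/(80.250) = 0.0696.
Overall magnification: m = m_1 m_2 = 0.3130.

0.313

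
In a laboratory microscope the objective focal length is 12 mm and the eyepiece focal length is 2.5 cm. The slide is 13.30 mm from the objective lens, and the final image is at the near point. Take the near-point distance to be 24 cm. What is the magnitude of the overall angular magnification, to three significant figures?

97.8

Convert to cm: f_obj = 12 mm = 1.2 cm; d_o = 13.30 mm = 1.33 cm.
Objective: 1/d_i = 1/f_obj - 1/d_o = 1/1.2 - 1/1.33 = 0.08145 cm^-1, so d_i = 12.277 cm.
m_obj = -d_i/d_o = -12.277/1.33 = -9.231.
Eyepiece angular magnification (image at near point): M_eye = 1 + D/f_e = 1 + 24/2.5 = 10.600.
Overall M = m_obj x M_eye = (-9.231)(10.600) = -97.85.
|M| = 97.85.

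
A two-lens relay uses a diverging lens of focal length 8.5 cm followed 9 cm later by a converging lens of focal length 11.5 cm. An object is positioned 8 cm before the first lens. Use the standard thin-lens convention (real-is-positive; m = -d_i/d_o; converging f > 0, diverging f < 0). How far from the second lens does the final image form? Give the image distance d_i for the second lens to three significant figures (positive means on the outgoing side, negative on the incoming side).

Applying the thin-lens equation to the first lens, 1/(-8.5) = 1/8 + 1/d_i1, which gives d_i1 = -4.121 cm.
The intermediate image is virtual, 4.121 cm to the left of lens 1, so d_o2 = L - d_i1 = 9 - (-4.121) = 13.121 cm.
Applying the thin-lens equation again with f_2 = 11.5 cm and d_o2 = 13.121 cm gives d_i2 = 93.075 cm.

93.1 cm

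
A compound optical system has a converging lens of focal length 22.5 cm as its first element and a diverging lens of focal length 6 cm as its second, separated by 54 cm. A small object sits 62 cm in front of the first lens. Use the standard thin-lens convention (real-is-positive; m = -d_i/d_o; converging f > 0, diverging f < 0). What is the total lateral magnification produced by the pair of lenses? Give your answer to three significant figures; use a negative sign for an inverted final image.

-0.138

Lens 1: 1/d_i1 = 1/f_1 - 1/d_o1 = 1/22.5 - 1/62 = 0.02832 cm^-1, so d_i1 = 35.316 cm.
m_1 = -(35.316)/62 = -0.5696.
The intermediate image is 35.316 cm to the right of lens 1, so d_o2 = L - d_i1 = 54 - 35.316 = 18.684 cm.
Lens 2: 1/d_i2 = 1/f_2 - 1/d_o2 = 1/(-6) - 1/(18.684) = -0.22019 cm^-1, so d_i2 = -4.542 cm.
m_2 = -(-4.542)/(18.684) = 0.2431.
The system's lateral magnification is m_1 m_2 = (-0.5696)(0.2431) = -0.1385.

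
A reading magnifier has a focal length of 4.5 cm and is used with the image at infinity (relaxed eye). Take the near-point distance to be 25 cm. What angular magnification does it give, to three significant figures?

5.56

M = D/f = 25/4.5 = 5.556.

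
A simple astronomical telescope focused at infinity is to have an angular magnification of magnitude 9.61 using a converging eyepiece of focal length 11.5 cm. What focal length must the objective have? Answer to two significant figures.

|M| = f_obj/|f_eye|, so f_obj = |M| x |f_eye| = 9.61 x 11.5 = 110.515 cm.

110 cm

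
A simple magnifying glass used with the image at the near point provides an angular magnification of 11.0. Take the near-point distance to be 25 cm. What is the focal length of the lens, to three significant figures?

For the image at the near point, M = 1 + D/f.
f = D/(M - 1) = 25/(11.0 - 1) = 2.500 cm.

2.50 cm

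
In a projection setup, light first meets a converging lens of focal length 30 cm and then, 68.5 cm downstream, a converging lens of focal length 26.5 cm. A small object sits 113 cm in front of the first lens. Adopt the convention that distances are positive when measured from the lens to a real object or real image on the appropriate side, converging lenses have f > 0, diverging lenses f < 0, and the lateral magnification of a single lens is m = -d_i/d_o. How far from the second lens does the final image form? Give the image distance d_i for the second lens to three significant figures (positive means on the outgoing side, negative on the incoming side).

634 cm

Lens 1: 1/d_i1 = 1/f_1 - 1/d_o1 = 1/30 - 1/113 = 0.02448 cm^-1, so d_i1 = 40.843 cm.
The intermediate image is 40.843 cm to the right of lens 1, so d_o2 = L - d_i1 = 68.5 - 40.843 = 27.657 cm.
Lens 2: 1/d_i2 = 1/f_2 - 1/d_o2 = 1/26.5 - 1/(27.657) = 0.00158 cm^-1, so d_i2 = 633.654 cm.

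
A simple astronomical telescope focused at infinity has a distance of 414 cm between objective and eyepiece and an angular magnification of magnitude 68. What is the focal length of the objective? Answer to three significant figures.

In normal adjustment the tube length equals f_obj + f_eye and |M| = f_obj/f_eye.
So f_obj = 68 f_eye and 68 f_eye + f_eye = 414 cm, giving f_eye = 414/69 = 6.000 cm and f_obj = 408.000 cm.

408 cm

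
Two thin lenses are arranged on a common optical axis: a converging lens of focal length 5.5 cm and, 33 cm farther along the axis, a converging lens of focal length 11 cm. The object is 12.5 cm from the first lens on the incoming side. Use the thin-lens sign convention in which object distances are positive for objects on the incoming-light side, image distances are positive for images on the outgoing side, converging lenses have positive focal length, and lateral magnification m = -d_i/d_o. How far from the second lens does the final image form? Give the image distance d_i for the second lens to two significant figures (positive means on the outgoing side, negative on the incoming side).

21 cm

Lens 1: 1/d_i1 = 1/f_1 - 1/d_o1 = 1/5.5 - 1/12.5 = 0.10182 cm^-1, so d_i1 = 9.821 cm.
Object distance for lens 2: d_o2 = 33 - 9.821 = 23.179 cm.
Lens 2: 1/d_i2 = 1/f_2 - 1/d_o2 = 1/11 - 1/(23.179) = 0.04777 cm^-1, so d_i2 = 20.935 cm.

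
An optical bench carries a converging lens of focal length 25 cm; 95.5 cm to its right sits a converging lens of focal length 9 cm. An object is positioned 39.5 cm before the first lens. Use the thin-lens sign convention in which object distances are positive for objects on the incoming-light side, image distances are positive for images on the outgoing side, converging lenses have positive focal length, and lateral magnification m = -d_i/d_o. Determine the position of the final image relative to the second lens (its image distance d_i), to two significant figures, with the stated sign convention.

13 cm

Lens 1: 1/d_i1 = 1/f_1 - 1/d_o1 = 1/25 - 1/39.5 = 0.01468 cm^-1, so d_i1 = 68.103 cm.
The intermediate image is 68.103 cm to the right of lens 1, so d_o2 = L - d_i1 = 95.5 - 68.103 = 27.397 cm.
Lens 2: 1/d_i2 = 1/f_2 - 1/d_o2 = 1/9 - 1/(27.397) = 0.07461 cm^-1, so d_i2 = 13.403 cm.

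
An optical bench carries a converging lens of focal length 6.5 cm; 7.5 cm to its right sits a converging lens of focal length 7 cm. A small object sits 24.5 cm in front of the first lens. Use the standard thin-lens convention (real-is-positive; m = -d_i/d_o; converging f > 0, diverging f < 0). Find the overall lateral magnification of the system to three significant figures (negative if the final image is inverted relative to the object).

-0.303

Applying the thin-lens equation to the first lens, 1/6.5 = 1/24.5 + 1/d_i1, which gives d_i1 = 8.847 cm.
Its lateral magnification is m_1 = -d_i1/d_o1 = -(8.847)/24.5 = -0.3611.
Since 8.847 cm > 7.5 cm, the first image lies past the second lens and serves as a virtual object: d_o2 = L - d_i1 = -1.347 cm.
Applying the thin-lens equation again with f_2 = 7 cm and d_o2 = -1.347 cm gives d_i2 = 1.130 cm.
m_2 = -(1.130)/(-1.347) = 0.8386.
Overall magnification: m = m_1 m_2 = -0.3028.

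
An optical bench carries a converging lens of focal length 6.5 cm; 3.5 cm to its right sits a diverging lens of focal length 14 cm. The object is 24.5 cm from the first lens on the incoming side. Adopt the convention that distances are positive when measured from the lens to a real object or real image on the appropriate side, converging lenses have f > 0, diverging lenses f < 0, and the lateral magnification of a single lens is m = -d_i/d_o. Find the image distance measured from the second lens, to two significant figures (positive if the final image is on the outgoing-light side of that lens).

8.7 cm

Applying the thin-lens equation to the first lens, 1/6.5 = 1/24.5 + 1/d_i1, which gives d_i1 = 8.847 cm.
Since 8.847 cm > 3.5 cm, the first image lies past the second lens and serves as a virtual object: d_o2 = L - d_i1 = -5.347 cm.
Applying the thin-lens equation again with f_2 = -14 cm and d_o2 = -5.347 cm gives d_i2 = 8.652 cm.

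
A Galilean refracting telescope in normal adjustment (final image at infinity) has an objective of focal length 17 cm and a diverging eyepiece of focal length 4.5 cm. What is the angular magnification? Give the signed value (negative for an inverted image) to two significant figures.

M = -f_obj/f_eye = -17/(-4.5) = 3.778.

3.8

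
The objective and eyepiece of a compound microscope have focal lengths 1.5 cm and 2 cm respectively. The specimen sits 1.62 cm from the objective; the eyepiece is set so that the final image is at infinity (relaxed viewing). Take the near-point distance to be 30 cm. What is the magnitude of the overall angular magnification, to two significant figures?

Objective: 1/d_i = 1/f_obj - 1/d_o = 1/1.5 - 1/1.62 = 0.04938 cm^-1, so d_i = 20.250 cm.
m_obj = -d_i/d_o = -20.250/1.62 = -12.500.
Eyepiece angular magnification (image at infinity): M_eye = D/f_e = 30/2 = 15.000.
Overall M = m_obj x M_eye = (-12.500)(15.000) = -187.50.
|M| = 187.50.

190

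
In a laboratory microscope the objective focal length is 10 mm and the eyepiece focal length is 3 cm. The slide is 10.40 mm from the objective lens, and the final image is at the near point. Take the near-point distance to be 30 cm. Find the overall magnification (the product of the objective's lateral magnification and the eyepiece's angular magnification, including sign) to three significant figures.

-275

Convert to cm: f_obj = 10 mm = 1 cm; d_o = 10.40 mm = 1.04 cm.
Objective: 1/d_i = 1/f_obj - 1/d_o = 1/1 - 1/1.04 = 0.03846 cm^-1, so d_i = 26.000 cm.
m_obj = -d_i/d_o = -26.000/1.04 = -25.000.
Eyepiece angular magnification (image at near point): M_eye = 1 + D/f_e = 1 + 30/3 = 11.000.
Overall M = m_obj x M_eye = (-25.000)(11.000) = -275.00.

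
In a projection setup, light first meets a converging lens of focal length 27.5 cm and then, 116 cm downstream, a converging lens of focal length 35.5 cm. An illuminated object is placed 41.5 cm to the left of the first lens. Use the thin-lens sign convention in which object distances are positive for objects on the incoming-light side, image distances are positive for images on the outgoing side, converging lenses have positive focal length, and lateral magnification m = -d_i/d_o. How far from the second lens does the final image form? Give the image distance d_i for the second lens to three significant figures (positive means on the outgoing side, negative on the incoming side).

Lens 1: 1/d_i1 = 1/f_1 - 1/d_o1 = 1/27.5 - 1/41.5 = 0.01227 cm^-1, so d_i1 = 81.518 cm.
Object distance for lens 2: d_o2 = 116 - 81.518 = 34.482 cm.
Lens 2: 1/d_i2 = 1/f_2 - 1/d_o2 = 1/35.5 - 1/(34.482) = -0.00083 cm^-1, so d_i2 = -1202.640 cm.

-1200 cm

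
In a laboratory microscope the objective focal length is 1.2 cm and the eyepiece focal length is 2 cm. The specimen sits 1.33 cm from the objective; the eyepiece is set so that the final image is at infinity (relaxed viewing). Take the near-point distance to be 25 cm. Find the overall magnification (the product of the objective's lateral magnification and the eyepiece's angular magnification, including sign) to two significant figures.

-120

Objective: 1/d_i = 1/f_obj - 1/d_o = 1/1.2 - 1/1.33 = 0.08145 cm^-1, so d_i = 12.277 cm.
m_obj = -d_i/d_o = -12.277/1.33 = -9.231.
Eyepiece angular magnification (image at infinity): M_eye = D/f_e = 25/2 = 12.500.
Overall M = m_obj x M_eye = (-9.231)(12.500) = -115.38.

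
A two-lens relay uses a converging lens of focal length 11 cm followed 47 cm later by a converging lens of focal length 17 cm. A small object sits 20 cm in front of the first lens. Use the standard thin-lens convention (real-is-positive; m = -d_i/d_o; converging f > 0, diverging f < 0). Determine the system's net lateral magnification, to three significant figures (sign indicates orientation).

3.74

Lens 1: 1/d_i1 = 1/f_1 - 1/d_o1 = 1/11 - 1/20 = 0.04091 cm^-1, so d_i1 = 24.444 cm.
m_1 = -(24.444)/20 = -1.2222.
The intermediate image is 24.444 cm to the right of lens 1, so d_o2 = L - d_i1 = 47 - 24.444 = 22.556 cm.
Lens 2: 1/d_i2 = 1/f_2 - 1/d_o2 = 1/17 - 1/(22.556) = 0.01449 cm^-1, so d_i2 = 69.020 cm.
m_2 = -(69.020)/(22.556) = -3.0600.
Overall magnification: m = m_1 m_2 = 3.7400.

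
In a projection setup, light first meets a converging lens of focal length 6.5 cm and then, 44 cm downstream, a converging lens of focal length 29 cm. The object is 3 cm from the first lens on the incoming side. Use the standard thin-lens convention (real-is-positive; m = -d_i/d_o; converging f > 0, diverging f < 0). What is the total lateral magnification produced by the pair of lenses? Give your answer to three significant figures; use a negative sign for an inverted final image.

Applying the thin-lens equation to the first lens, 1/6.5 = 1/3 + 1/d_i1, which gives d_i1 = -5.571 cm.
Its lateral magnification is m_1 = -d_i1/d_o1 = -(-5.571)/3 = 1.8571.
With d_i1 < 0 the first image is virtual and lies on the object side; the object distance for lens 2 is d_o2 = 44 - (-5.571) = 49.571 cm.
Applying the thin-lens equation again with f_2 = 29 cm and d_o2 = 49.571 cm gives d_i2 = 69.882 cm.
m_2 = -(69.882)/(49.571) = -1.4097.
The system's lateral magnification is m_1 m_2 = (1.8571)(-1.4097) = -2.6181.

-2.62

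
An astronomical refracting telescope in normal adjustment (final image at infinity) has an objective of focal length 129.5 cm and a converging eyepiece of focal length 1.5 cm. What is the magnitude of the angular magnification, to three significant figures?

86.3

|M| = f_obj/|f_eye| = 129.5/1.5 = 86.333.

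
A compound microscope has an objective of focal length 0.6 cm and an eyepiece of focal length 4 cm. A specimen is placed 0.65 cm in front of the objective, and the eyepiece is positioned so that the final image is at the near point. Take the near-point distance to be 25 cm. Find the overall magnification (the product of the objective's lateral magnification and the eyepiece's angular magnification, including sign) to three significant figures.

-87.0

Objective: 1/d_i = 1/f_obj - 1/d_o = 1/0.6 - 1/0.65 = 0.12821 cm^-1, so d_i = 7.800 cm.
m_obj = -d_i/d_o = -7.800/0.65 = -12.000.
Eyepiece angular magnification (image at near point): M_eye = 1 + D/f_e = 1 + 25/4 = 7.250.
Overall M = m_obj x M_eye = (-12.000)(7.250) = -87.00.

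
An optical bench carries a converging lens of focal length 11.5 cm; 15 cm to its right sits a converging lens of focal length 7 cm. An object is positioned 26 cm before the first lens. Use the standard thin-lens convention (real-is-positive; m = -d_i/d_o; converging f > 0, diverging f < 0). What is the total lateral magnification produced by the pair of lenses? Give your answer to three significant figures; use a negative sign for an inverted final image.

Applying the thin-lens equation to the first lens, 1/11.5 = 1/26 + 1/d_i1, which gives d_i1 = 20.621 cm.
Its lateral magnification is m_1 = -d_i1/d_o1 = -(20.621)/26 = -0.7931.
This image would form 20.621 cm past lens 1, i.e. 5.621 cm beyond lens 2, so it is a virtual object for lens 2: d_o2 = 15 - 20.621 = -5.621 cm.
Applying the thin-lens equation again with f_2 = 7 cm and d_o2 = -5.621 cm gives d_i2 = 3.117 cm.
m_2 = -(3.117)/(-5.621) = 0.5546.
The system's lateral magnification is m_1 m_2 = (-0.7931)(0.5546) = -0.4399.

-0.440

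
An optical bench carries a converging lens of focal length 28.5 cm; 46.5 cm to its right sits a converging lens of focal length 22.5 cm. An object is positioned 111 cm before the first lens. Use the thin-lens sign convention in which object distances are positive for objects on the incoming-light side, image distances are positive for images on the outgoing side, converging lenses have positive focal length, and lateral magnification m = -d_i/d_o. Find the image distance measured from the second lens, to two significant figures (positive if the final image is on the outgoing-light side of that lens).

-13 cm

Applying the thin-lens equation to the first lens, 1/28.5 = 1/111 + 1/d_i1, which gives d_i1 = 38.345 cm.
Object distance for lens 2: d_o2 = 46.5 - 38.345 = 8.155 cm.
Applying the thin-lens equation again with f_2 = 22.5 cm and d_o2 = 8.155 cm gives d_i2 = -12.790 cm.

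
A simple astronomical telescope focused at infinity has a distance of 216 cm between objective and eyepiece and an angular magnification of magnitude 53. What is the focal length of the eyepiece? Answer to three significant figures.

4.00 cm

In normal adjustment the tube length equals f_obj + f_eye and |M| = f_obj/f_eye.
So f_obj = 53 f_eye and 53 f_eye + f_eye = 216 cm, giving f_eye = 216/54 = 4.000 cm and f_obj = 212.000 cm.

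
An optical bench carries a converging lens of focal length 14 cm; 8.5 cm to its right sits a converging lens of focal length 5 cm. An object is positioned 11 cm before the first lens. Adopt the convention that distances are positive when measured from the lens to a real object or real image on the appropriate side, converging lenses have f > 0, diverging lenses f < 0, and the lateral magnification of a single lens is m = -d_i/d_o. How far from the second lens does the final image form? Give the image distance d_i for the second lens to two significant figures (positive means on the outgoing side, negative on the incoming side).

5.5 cm

First lens: d_i1 = 1/(1/14 - 1/11) = -51.333 cm.
With d_i1 < 0 the first image is virtual and lies on the object side; the object distance for lens 2 is d_o2 = 8.5 - (-51.333) = 59.833 cm.
Second lens: d_i2 = 1/(1/5 - 1/(59.833)) = 5.456 cm.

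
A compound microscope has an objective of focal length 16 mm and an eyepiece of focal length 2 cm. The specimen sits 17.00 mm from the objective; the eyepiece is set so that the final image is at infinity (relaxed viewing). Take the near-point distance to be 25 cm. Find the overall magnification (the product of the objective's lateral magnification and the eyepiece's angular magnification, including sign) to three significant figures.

-200

Convert to cm: f_obj = 16 mm = 1.6 cm; d_o = 17.00 mm = 1.70 cm.
Objective: 1/d_i = 1/f_obj - 1/d_o = 1/1.6 - 1/1.70 = 0.03676 cm^-1, so d_i = 27.200 cm.
m_obj = -d_i/d_o = -27.200/1.70 = -16.000.
Eyepiece angular magnification (image at infinity): M_eye = D/f_e = 25/2 = 12.500.
Overall M = m_obj x M_eye = (-16.000)(12.500) = -200.00.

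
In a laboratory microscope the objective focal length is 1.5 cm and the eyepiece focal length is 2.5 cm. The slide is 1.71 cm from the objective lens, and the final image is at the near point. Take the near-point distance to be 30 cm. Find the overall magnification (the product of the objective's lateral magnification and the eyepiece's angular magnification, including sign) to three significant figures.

-92.9

Objective: 1/d_i = 1/f_obj - 1/d_o = 1/1.5 - 1/1.71 = 0.08187 cm^-1, so d_i = 12.214 cm.
m_obj = -d_i/d_o = -12.214/1.71 = -7.143.
Eyepiece angular magnification (image at near point): M_eye = 1 + D/f_e = 1 + 30/2.5 = 13.000.
Overall M = m_obj x M_eye = (-7.143)(13.000) = -92.86.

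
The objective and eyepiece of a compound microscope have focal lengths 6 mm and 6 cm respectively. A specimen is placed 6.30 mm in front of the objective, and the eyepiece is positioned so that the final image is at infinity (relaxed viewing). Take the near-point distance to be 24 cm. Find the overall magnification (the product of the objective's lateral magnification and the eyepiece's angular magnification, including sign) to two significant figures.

-80

Convert to cm: f_obj = 6 mm = 0.6 cm; d_o = 6.30 mm = 0.63 cm.
Objective: 1/d_i = 1/f_obj - 1/d_o = 1/0.6 - 1/0.63 = 0.07937 cm^-1, so d_i = 12.600 cm.
m_obj = -d_i/d_o = -12.600/0.63 = -20.000.
Eyepiece angular magnification (image at infinity): M_eye = D/f_e = 24/6 = 4.000.
Overall M = m_obj x M_eye = (-20.000)(4.000) = -80.00.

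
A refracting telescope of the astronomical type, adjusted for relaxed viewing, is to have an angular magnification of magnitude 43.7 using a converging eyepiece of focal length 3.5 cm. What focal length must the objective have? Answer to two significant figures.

|M| = f_obj/|f_eye|, so f_obj = |M| x |f_eye| = 43.7 x 3.5 = 152.950 cm.

150 cm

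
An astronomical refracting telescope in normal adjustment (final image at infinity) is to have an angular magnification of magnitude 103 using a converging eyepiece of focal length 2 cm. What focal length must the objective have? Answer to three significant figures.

206 cm

|M| = f_obj/|f_eye|, so f_obj = |M| x |f_eye| = 103.0 x 2 = 206.000 cm.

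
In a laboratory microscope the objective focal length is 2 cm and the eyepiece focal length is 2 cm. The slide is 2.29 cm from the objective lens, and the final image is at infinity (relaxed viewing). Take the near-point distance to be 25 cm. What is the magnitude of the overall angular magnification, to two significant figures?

86

Objective: 1/d_i = 1/f_obj - 1/d_o = 1/2 - 1/2.29 = 0.06332 cm^-1, so d_i = 15.793 cm.
m_obj = -d_i/d_o = -15.793/2.29 = -6.897.
Eyepiece angular magnification (image at infinity): M_eye = D/f_e = 25/2 = 12.500.
Overall M = m_obj x M_eye = (-6.897)(12.500) = -86.21.
|M| = 86.21.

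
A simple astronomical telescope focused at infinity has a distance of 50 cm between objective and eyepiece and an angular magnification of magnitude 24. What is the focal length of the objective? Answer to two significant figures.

48 cm

In normal adjustment the tube length equals f_obj + f_eye and |M| = f_obj/f_eye.
So f_obj = 24 f_eye and 24 f_eye + f_eye = 50 cm, giving f_eye = 50/25 = 2.000 cm and f_obj = 48.000 cm.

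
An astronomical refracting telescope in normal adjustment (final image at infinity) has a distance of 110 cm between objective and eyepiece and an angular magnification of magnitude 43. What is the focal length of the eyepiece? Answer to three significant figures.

2.50 cm

In normal adjustment the tube length equals f_obj + f_eye and |M| = f_obj/f_eye.
So f_obj = 43 f_eye and 43 f_eye + f_eye = 110 cm, giving f_eye = 110/44 = 2.500 cm and f_obj = 107.500 cm.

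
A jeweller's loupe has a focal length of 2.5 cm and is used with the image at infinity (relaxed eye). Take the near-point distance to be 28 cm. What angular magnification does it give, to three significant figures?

11.2

M = D/f = 28/2.5 = 11.200.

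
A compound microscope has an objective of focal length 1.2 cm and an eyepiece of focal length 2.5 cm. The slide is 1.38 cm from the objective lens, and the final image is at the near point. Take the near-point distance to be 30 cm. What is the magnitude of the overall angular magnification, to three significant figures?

Objective: 1/d_i = 1/f_obj - 1/d_o = 1/1.2 - 1/1.38 = 0.10870 cm^-1, so d_i = 9.200 cm.
m_obj = -d_i/d_o = -9.200/1.38 = -6.667.
Eyepiece angular magnification (image at near point): M_eye = 1 + D/f_e = 1 + 30/2.5 = 13.000.
Overall M = m_obj x M_eye = (-6.667)(13.000) = -86.67.
|M| = 86.67.

86.7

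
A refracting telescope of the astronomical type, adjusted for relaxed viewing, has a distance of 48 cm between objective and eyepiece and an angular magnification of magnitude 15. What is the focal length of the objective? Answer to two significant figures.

45 cm

In normal adjustment the tube length equals f_obj + f_eye and |M| = f_obj/f_eye.
So f_obj = 15 f_eye and 15 f_eye + f_eye = 48 cm, giving f_eye = 48/16 = 3.000 cm and f_obj = 45.000 cm.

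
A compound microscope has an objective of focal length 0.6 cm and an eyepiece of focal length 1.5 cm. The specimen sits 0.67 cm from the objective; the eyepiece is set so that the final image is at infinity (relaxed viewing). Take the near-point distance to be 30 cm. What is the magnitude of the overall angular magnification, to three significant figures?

Objective: 1/d_i = 1/f_obj - 1/d_o = 1/0.6 - 1/0.67 = 0.17413 cm^-1, so d_i = 5.743 cm.
m_obj = -d_i/d_o = -5.743/0.67 = -8.571.
Eyepiece angular magnification (image at infinity): M_eye = D/f_e = 30/1.5 = 20.000.
Overall M = m_obj x M_eye = (-8.571)(20.000) = -171.43.
|M| = 171.43.

171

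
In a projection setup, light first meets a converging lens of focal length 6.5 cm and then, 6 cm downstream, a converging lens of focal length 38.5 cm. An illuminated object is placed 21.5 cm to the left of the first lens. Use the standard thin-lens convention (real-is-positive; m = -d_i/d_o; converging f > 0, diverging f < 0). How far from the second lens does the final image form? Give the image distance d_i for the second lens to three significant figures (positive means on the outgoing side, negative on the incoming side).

First lens: d_i1 = 1/(1/6.5 - 1/21.5) = 9.317 cm.
This image would form 9.317 cm past lens 1, i.e. 3.317 cm beyond lens 2, so it is a virtual object for lens 2: d_o2 = 6 - 9.317 = -3.317 cm.
Second lens: d_i2 = 1/(1/38.5 - 1/(-3.317)) = 3.054 cm.

3.05 cm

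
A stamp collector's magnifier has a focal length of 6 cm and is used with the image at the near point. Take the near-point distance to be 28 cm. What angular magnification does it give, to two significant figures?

5.7

M = 1 + D/f = 1 + 28/6 = 5.667.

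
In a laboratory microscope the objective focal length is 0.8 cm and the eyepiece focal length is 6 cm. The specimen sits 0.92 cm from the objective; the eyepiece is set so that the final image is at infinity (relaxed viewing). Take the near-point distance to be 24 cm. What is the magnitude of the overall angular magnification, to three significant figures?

26.7

Objective: 1/d_i = 1/f_obj - 1/d_o = 1/0.8 - 1/0.92 = 0.16304 cm^-1, so d_i = 6.133 cm.
m_obj = -d_i/d_o = -6.133/0.92 = -6.667.
Eyepiece angular magnification (image at infinity): M_eye = D/f_e = 24/6 = 4.000.
Overall M = m_obj x M_eye = (-6.667)(4.000) = -26.67.
|M| = 26.67.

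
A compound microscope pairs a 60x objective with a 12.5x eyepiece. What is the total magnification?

750

The overall magnification of a compound microscope is the product of the objective and eyepiece magnifications:
M = M_obj x M_eye = 60 x 12.5 = 750.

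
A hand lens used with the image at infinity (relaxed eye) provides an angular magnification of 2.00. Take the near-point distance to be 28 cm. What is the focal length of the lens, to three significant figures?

14.0 cm

For the image at infinity, M = D/f.
f = D/M = 28/2.0 = 14.000 cm.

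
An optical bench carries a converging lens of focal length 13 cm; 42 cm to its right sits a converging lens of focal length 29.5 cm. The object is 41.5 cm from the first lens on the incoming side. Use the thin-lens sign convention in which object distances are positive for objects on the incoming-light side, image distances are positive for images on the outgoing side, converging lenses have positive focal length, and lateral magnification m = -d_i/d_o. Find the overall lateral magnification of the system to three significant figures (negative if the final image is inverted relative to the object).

Lens 1: 1/d_i1 = 1/f_1 - 1/d_o1 = 1/13 - 1/41.5 = 0.05283 cm^-1, so d_i1 = 18.930 cm.
m_1 = -(18.930)/41.5 = -0.4561.
That image sits 23.070 cm in front of the second lens, so d_o2 = 23.070 cm.
Lens 2: 1/d_i2 = 1/f_2 - 1/d_o2 = 1/29.5 - 1/(23.070) = -0.00945 cm^-1, so d_i2 = -105.846 cm.
m_2 = -(-105.846)/(23.070) = 4.5880.
The system's lateral magnification is m_1 m_2 = (-0.4561)(4.5880) = -2.0928.

-2.09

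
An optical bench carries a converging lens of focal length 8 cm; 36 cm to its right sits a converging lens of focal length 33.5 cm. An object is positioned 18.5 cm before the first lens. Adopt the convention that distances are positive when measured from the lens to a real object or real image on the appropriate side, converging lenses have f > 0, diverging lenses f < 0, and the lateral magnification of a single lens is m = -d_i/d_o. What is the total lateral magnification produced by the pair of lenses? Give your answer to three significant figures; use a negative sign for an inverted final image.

Lens 1: 1/d_i1 = 1/f_1 - 1/d_o1 = 1/8 - 1/18.5 = 0.07095 cm^-1, so d_i1 = 14.095 cm.
m_1 = -(14.095)/18.5 = -0.7619.
Object distance for lens 2: d_o2 = 36 - 14.095 = 21.905 cm.
Lens 2: 1/d_i2 = 1/f_2 - 1/d_o2 = 1/33.5 - 1/(21.905) = -0.01580 cm^-1, so d_i2 = -63.285 cm.
m_2 = -(-63.285)/(21.905) = 2.8891.
Total m = m_1 x m_2 = (-0.7619)(2.8891) = -2.2012.

-2.20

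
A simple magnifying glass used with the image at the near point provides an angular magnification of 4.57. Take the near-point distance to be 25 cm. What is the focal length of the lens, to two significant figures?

For the image at the near point, M = 1 + D/f.
f = D/(M - 1) = 25/(4.57 - 1) = 7.003 cm.

7.0 cm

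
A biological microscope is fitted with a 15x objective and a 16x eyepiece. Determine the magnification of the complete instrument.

240

The overall magnification of a compound microscope is the product of the objective and eyepiece magnifications:
M = M_obj x M_eye = 15 x 16 = 240.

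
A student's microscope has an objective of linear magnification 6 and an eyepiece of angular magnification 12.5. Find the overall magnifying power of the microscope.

75

The overall magnification of a compound microscope is the product of the objective and eyepiece magnifications:
M = M_obj x M_eye = 6 x 12.5 = 75.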